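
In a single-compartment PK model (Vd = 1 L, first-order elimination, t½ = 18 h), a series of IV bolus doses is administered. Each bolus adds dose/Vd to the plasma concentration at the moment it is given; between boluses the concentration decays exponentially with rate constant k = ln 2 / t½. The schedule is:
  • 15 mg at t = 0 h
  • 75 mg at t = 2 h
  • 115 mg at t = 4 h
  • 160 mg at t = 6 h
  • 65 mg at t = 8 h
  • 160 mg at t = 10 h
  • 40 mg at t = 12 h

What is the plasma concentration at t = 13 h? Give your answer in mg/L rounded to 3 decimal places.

k = ln 2 / 18 = 0.03851 per h
Dose 1 (15 mg at t=0 h): 15·exp(−0.03851·13) = 9.092 mg/L
Dose 2 (75 mg at t=2 h): 75·exp(−0.03851·11) = 49.102 mg/L
Dose 3 (115 mg at t=4 h): 115·exp(−0.03851·9) = 81.317 mg/L
Dose 4 (160 mg at t=6 h): 160·exp(−0.03851·7) = 122.195 mg/L
Dose 5 (65 mg at t=8 h): 65·exp(−0.03851·5) = 53.616 mg/L
Dose 6 (160 mg at t=10 h): 160·exp(−0.03851·3) = 142.544 mg/L
Dose 7 (40 mg at t=12 h): 40·exp(−0.03851·1) = 38.489 mg/L
C(13) = 9.092 + 49.102 + 81.317 + 122.195 + 53.616 + 142.544 + 38.489 = 496.355 mg/L

496.355 mg/L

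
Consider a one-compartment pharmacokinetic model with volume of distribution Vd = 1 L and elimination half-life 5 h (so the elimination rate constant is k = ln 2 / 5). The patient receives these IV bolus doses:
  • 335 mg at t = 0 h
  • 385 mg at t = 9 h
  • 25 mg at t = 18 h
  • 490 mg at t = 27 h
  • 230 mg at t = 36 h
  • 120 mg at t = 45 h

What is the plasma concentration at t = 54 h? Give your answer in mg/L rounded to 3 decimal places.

k = ln 2 / 5 = 0.13863 per h
Dose 1 (335 mg at t=0 h): 335·exp(−0.13863·54) = 0.188 mg/L
Dose 2 (385 mg at t=9 h): 385·exp(−0.13863·45) = 0.752 mg/L
Dose 3 (25 mg at t=18 h): 25·exp(−0.13863·36) = 0.170 mg/L
Dose 4 (490 mg at t=27 h): 490·exp(−0.13863·27) = 11.605 mg/L
Dose 5 (230 mg at t=36 h): 230·exp(−0.13863·18) = 18.968 mg/L
Dose 6 (120 mg at t=45 h): 120·exp(−0.13863·9) = 34.461 mg/L
C(54) = 0.188 + 0.752 + 0.170 + 11.605 + 18.968 + 34.461 = 66.143 mg/L

66.143 mg/L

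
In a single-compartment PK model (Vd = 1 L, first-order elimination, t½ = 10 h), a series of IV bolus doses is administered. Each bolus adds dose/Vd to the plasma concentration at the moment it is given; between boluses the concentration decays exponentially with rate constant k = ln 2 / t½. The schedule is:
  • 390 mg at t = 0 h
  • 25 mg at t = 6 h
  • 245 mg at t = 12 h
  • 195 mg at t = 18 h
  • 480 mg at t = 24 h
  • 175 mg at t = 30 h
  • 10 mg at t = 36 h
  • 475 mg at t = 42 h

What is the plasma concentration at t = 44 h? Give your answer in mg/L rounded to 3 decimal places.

k = ln 2 / 10 = 0.06931 per h
Dose 1 (390 mg at t=0 h): 390·exp(−0.06931·44) = 18.473 mg/L
Dose 2 (25 mg at t=6 h): 25·exp(−0.06931·38) = 1.795 mg/L
Dose 3 (245 mg at t=12 h): 245·exp(−0.06931·32) = 26.661 mg/L
Dose 4 (195 mg at t=18 h): 195·exp(−0.06931·26) = 32.163 mg/L
Dose 5 (480 mg at t=24 h): 480·exp(−0.06931·20) = 120.000 mg/L
Dose 6 (175 mg at t=30 h): 175·exp(−0.06931·14) = 66.313 mg/L
Dose 7 (10 mg at t=36 h): 10·exp(−0.06931·8) = 5.743 mg/L
Dose 8 (475 mg at t=42 h): 475·exp(−0.06931·2) = 413.512 mg/L
C(44) = 18.473 + 1.795 + 26.661 + 32.163 + 120.000 + 66.313 + 5.743 + 413.512 = 684.659 mg/L

684.659 mg/L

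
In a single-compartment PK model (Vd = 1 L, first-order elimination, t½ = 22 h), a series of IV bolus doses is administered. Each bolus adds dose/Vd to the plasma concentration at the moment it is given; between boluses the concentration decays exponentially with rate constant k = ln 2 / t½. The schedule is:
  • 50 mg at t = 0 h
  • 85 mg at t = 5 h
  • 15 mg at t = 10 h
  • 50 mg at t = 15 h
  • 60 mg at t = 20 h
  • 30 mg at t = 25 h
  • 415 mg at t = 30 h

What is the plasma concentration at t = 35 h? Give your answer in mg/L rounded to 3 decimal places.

k = ln 2 / 22 = 0.03151 per h
Dose 1 (50 mg at t=0 h): 50·exp(−0.03151·35) = 16.598 mg/L
Dose 2 (85 mg at t=5 h): 85·exp(−0.03151·30) = 33.031 mg/L
Dose 3 (15 mg at t=10 h): 15·exp(−0.03151·25) = 6.824 mg/L
Dose 4 (50 mg at t=15 h): 50·exp(−0.03151·20) = 26.626 mg/L
Dose 5 (60 mg at t=20 h): 60·exp(−0.03151·15) = 37.403 mg/L
Dose 6 (30 mg at t=25 h): 30·exp(−0.03151·10) = 21.892 mg/L
Dose 7 (415 mg at t=30 h): 415·exp(−0.03151·5) = 354.513 mg/L
C(35) = 16.598 + 33.031 + 6.824 + 26.626 + 37.403 + 21.892 + 354.513 = 496.887 mg/L

496.887 mg/L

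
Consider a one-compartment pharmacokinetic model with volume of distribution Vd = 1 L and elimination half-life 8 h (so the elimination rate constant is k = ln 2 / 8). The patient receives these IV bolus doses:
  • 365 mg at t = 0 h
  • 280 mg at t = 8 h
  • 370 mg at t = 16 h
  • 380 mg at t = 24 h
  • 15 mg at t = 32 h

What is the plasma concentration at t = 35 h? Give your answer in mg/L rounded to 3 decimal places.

273.983 mg/L

k = ln 2 / 8 = 0.08664 per h
Dose 1 (365 mg at t=0 h): 365·exp(−0.08664·35) = 17.591 mg/L
Dose 2 (280 mg at t=8 h): 280·exp(−0.08664·27) = 26.989 mg/L
Dose 3 (370 mg at t=16 h): 370·exp(−0.08664·19) = 71.327 mg/L
Dose 4 (380 mg at t=24 h): 380·exp(−0.08664·11) = 146.510 mg/L
Dose 5 (15 mg at t=32 h): 15·exp(−0.08664·3) = 11.567 mg/L
C(35) = 17.591 + 26.989 + 71.327 + 146.510 + 11.567 = 273.983 mg/L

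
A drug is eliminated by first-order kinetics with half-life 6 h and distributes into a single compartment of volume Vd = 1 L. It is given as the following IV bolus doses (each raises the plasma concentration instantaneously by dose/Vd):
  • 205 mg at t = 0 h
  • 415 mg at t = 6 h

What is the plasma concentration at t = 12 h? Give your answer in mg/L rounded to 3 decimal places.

k = ln 2 / 6 = 0.11552 per h
Dose 1 (205 mg at t=0 h): 205·exp(−0.11552·12) = 51.250 mg/L
Dose 2 (415 mg at t=6 h): 415·exp(−0.11552·6) = 207.500 mg/L
C(12) = 51.250 + 207.500 = 258.750 mg/L

258.750 mg/L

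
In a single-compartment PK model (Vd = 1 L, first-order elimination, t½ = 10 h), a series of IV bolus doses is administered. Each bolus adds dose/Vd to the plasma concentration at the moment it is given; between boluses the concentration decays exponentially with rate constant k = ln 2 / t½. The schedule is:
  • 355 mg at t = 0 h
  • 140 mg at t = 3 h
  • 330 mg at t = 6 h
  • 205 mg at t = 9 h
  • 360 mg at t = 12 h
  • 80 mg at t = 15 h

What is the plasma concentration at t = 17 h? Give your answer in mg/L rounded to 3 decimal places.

k = ln 2 / 10 = 0.06931 per h
Dose 1 (355 mg at t=0 h): 355·exp(−0.06931·17) = 109.264 mg/L
Dose 2 (140 mg at t=3 h): 140·exp(−0.06931·14) = 53.050 mg/L
Dose 3 (330 mg at t=6 h): 330·exp(−0.06931·11) = 153.950 mg/L
Dose 4 (205 mg at t=9 h): 205·exp(−0.06931·8) = 117.742 mg/L
Dose 5 (360 mg at t=12 h): 360·exp(−0.06931·5) = 254.558 mg/L
Dose 6 (80 mg at t=15 h): 80·exp(−0.06931·2) = 69.644 mg/L
C(17) = 109.264 + 53.050 + 153.950 + 117.742 + 254.558 + 69.644 = 758.209 mg/L

758.209 mg/L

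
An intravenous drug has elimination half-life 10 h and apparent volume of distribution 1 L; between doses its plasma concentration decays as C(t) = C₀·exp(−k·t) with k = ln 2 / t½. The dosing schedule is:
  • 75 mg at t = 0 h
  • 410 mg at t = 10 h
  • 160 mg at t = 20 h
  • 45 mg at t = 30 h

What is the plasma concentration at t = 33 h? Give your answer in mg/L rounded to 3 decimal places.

192.402 mg/L

k = ln 2 / 10 = 0.06931 per h
Dose 1 (75 mg at t=0 h): 75·exp(−0.06931·33) = 7.615 mg/L
Dose 2 (410 mg at t=10 h): 410·exp(−0.06931·23) = 83.256 mg/L
Dose 3 (160 mg at t=20 h): 160·exp(−0.06931·13) = 64.980 mg/L
Dose 4 (45 mg at t=30 h): 45·exp(−0.06931·3) = 36.551 mg/L
C(33) = 7.615 + 83.256 + 64.980 + 36.551 = 192.402 mg/L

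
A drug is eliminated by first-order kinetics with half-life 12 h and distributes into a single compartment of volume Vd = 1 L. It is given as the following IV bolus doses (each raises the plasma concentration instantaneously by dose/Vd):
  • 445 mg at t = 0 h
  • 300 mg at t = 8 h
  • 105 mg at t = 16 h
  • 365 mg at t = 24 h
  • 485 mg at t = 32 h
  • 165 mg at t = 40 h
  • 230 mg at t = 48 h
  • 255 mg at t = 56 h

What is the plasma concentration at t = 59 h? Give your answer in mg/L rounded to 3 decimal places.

k = ln 2 / 12 = 0.05776 per h
Dose 1 (445 mg at t=0 h): 445·exp(−0.05776·59) = 14.733 mg/L
Dose 2 (300 mg at t=8 h): 300·exp(−0.05776·51) = 15.767 mg/L
Dose 3 (105 mg at t=16 h): 105·exp(−0.05776·43) = 8.760 mg/L
Dose 4 (365 mg at t=24 h): 365·exp(−0.05776·35) = 48.338 mg/L
Dose 5 (485 mg at t=32 h): 485·exp(−0.05776·27) = 101.959 mg/L
Dose 6 (165 mg at t=40 h): 165·exp(−0.05776·19) = 55.062 mg/L
Dose 7 (230 mg at t=48 h): 230·exp(−0.05776·11) = 121.838 mg/L
Dose 8 (255 mg at t=56 h): 255·exp(−0.05776·3) = 214.429 mg/L
C(59) = 14.733 + 15.767 + 8.760 + 48.338 + 101.959 + 55.062 + 121.838 + 214.429 = 580.886 mg/L

580.886 mg/L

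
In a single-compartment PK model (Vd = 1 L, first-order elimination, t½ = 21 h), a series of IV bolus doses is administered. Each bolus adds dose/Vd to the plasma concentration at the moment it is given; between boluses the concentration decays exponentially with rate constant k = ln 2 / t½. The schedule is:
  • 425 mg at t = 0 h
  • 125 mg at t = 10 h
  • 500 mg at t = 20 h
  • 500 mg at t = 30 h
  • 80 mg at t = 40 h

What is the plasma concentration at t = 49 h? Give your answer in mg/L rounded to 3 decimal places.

k = ln 2 / 21 = 0.03301 per h
Dose 1 (425 mg at t=0 h): 425·exp(−0.03301·49) = 84.331 mg/L
Dose 2 (125 mg at t=10 h): 125·exp(−0.03301·39) = 34.503 mg/L
Dose 3 (500 mg at t=20 h): 500·exp(−0.03301·29) = 191.983 mg/L
Dose 4 (500 mg at t=30 h): 500·exp(−0.03301·19) = 267.060 mg/L
Dose 5 (80 mg at t=40 h): 80·exp(−0.03301·9) = 59.440 mg/L
C(49) = 84.331 + 34.503 + 191.983 + 267.060 + 59.440 = 637.316 mg/L

637.316 mg/L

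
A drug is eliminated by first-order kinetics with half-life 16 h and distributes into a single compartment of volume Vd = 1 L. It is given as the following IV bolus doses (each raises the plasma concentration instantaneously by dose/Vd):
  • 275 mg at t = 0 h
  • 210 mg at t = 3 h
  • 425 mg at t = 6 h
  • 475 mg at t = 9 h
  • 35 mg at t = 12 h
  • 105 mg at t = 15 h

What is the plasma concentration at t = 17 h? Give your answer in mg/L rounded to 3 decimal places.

k = ln 2 / 16 = 0.04332 per h
Dose 1 (275 mg at t=0 h): 275·exp(−0.04332·17) = 131.670 mg/L
Dose 2 (210 mg at t=3 h): 210·exp(−0.04332·14) = 114.503 mg/L
Dose 3 (425 mg at t=6 h): 425·exp(−0.04332·11) = 263.895 mg/L
Dose 4 (475 mg at t=9 h): 475·exp(−0.04332·8) = 335.876 mg/L
Dose 5 (35 mg at t=12 h): 35·exp(−0.04332·5) = 28.184 mg/L
Dose 6 (105 mg at t=15 h): 105·exp(−0.04332·2) = 96.285 mg/L
C(17) = 131.670 + 114.503 + 263.895 + 335.876 + 28.184 + 96.285 = 970.413 mg/L

970.413 mg/L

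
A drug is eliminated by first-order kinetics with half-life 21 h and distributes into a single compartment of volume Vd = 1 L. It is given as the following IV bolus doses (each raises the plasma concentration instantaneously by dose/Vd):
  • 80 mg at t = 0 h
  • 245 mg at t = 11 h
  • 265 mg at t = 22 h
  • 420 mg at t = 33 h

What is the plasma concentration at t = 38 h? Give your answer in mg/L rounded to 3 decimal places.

635.692 mg/L

k = ln 2 / 21 = 0.03301 per h
Dose 1 (80 mg at t=0 h): 80·exp(−0.03301·38) = 22.823 mg/L
Dose 2 (245 mg at t=11 h): 245·exp(−0.03301·27) = 100.491 mg/L
Dose 3 (265 mg at t=22 h): 265·exp(−0.03301·16) = 156.275 mg/L
Dose 4 (420 mg at t=33 h): 420·exp(−0.03301·5) = 356.103 mg/L
C(38) = 22.823 + 100.491 + 156.275 + 356.103 = 635.692 mg/L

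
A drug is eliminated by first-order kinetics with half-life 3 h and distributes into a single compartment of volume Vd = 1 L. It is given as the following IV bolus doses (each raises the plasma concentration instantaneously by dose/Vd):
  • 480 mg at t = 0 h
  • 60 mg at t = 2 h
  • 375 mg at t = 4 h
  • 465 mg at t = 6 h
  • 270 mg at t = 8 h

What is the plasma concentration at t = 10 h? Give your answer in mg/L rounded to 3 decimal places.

k = ln 2 / 3 = 0.23105 per h
Dose 1 (480 mg at t=0 h): 480·exp(−0.23105·10) = 47.622 mg/L
Dose 2 (60 mg at t=2 h): 60·exp(−0.23105·8) = 9.449 mg/L
Dose 3 (375 mg at t=4 h): 375·exp(−0.23105·6) = 93.750 mg/L
Dose 4 (465 mg at t=6 h): 465·exp(−0.23105·4) = 184.535 mg/L
Dose 5 (270 mg at t=8 h): 270·exp(−0.23105·2) = 170.089 mg/L
C(10) = 47.622 + 9.449 + 93.750 + 184.535 + 170.089 = 505.446 mg/L

505.446 mg/L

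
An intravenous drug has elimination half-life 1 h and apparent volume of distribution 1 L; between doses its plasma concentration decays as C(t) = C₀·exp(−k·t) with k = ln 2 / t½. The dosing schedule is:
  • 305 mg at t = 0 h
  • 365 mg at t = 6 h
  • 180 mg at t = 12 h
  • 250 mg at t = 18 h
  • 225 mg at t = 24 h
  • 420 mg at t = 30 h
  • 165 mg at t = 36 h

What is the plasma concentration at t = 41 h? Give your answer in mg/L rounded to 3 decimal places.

5.363 mg/L

k = ln 2 / 1 = 0.69315 per h
Dose 1 (305 mg at t=0 h): 305·exp(−0.69315·41) = 0.000 mg/L
Dose 2 (365 mg at t=6 h): 365·exp(−0.69315·35) = 0.000 mg/L
Dose 3 (180 mg at t=12 h): 180·exp(−0.69315·29) = 0.000 mg/L
Dose 4 (250 mg at t=18 h): 250·exp(−0.69315·23) = 0.000 mg/L
Dose 5 (225 mg at t=24 h): 225·exp(−0.69315·17) = 0.002 mg/L
Dose 6 (420 mg at t=30 h): 420·exp(−0.69315·11) = 0.205 mg/L
Dose 7 (165 mg at t=36 h): 165·exp(−0.69315·5) = 5.156 mg/L
C(41) = 0.000 + 0.000 + 0.000 + 0.000 + 0.002 + 0.205 + 5.156 = 5.363 mg/L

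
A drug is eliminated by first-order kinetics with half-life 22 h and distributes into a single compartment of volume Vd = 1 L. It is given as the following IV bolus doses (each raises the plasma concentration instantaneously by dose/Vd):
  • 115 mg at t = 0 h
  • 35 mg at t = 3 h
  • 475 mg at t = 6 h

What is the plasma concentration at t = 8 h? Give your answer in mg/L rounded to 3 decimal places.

k = ln 2 / 22 = 0.03151 per h
Dose 1 (115 mg at t=0 h): 115·exp(−0.03151·8) = 89.378 mg/L
Dose 2 (35 mg at t=3 h): 35·exp(−0.03151·5) = 29.899 mg/L
Dose 3 (475 mg at t=6 h): 475·exp(−0.03151·2) = 445.992 mg/L
C(8) = 89.378 + 29.899 + 445.992 = 565.269 mg/L

565.269 mg/L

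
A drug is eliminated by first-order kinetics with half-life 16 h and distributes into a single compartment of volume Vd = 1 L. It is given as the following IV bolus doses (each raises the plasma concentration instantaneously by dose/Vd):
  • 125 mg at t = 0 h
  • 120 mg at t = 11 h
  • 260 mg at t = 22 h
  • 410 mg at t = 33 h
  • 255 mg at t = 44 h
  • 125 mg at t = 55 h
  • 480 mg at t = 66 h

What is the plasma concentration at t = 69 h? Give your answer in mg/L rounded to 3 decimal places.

712.139 mg/L

k = ln 2 / 16 = 0.04332 per h
Dose 1 (125 mg at t=0 h): 125·exp(−0.04332·69) = 6.291 mg/L
Dose 2 (120 mg at t=11 h): 120·exp(−0.04332·58) = 9.726 mg/L
Dose 3 (260 mg at t=22 h): 260·exp(−0.04332·47) = 33.939 mg/L
Dose 4 (410 mg at t=33 h): 410·exp(−0.04332·36) = 86.192 mg/L
Dose 5 (255 mg at t=44 h): 255·exp(−0.04332·25) = 86.334 mg/L
Dose 6 (125 mg at t=55 h): 125·exp(−0.04332·14) = 68.157 mg/L
Dose 7 (480 mg at t=66 h): 480·exp(−0.04332·3) = 421.501 mg/L
C(69) = 6.291 + 9.726 + 33.939 + 86.192 + 86.334 + 68.157 + 421.501 = 712.139 mg/L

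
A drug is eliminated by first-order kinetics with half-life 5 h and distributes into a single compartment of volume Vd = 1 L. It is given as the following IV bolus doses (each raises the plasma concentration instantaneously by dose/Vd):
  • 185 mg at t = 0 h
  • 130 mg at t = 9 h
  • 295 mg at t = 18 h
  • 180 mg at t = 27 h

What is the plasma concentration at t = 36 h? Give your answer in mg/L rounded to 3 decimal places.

80.357 mg/L

k = ln 2 / 5 = 0.13863 per h
Dose 1 (185 mg at t=0 h): 185·exp(−0.13863·36) = 1.258 mg/L
Dose 2 (130 mg at t=9 h): 130·exp(−0.13863·27) = 3.079 mg/L
Dose 3 (295 mg at t=18 h): 295·exp(−0.13863·18) = 24.328 mg/L
Dose 4 (180 mg at t=27 h): 180·exp(−0.13863·9) = 51.691 mg/L
C(36) = 1.258 + 3.079 + 24.328 + 51.691 = 80.357 mg/L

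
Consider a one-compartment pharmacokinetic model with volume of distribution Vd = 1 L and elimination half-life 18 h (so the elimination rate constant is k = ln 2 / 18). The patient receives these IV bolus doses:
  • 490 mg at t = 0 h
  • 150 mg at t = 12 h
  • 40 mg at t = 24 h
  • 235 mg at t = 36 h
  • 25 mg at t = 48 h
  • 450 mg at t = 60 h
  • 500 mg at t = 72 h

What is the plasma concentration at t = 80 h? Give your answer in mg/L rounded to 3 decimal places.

k = ln 2 / 18 = 0.03851 per h
Dose 1 (490 mg at t=0 h): 490·exp(−0.03851·80) = 22.505 mg/L
Dose 2 (150 mg at t=12 h): 150·exp(−0.03851·68) = 10.936 mg/L
Dose 3 (40 mg at t=24 h): 40·exp(−0.03851·56) = 4.629 mg/L
Dose 4 (235 mg at t=36 h): 235·exp(−0.03851·44) = 43.173 mg/L
Dose 5 (25 mg at t=48 h): 25·exp(−0.03851·32) = 7.291 mg/L
Dose 6 (450 mg at t=60 h): 450·exp(−0.03851·20) = 208.322 mg/L
Dose 7 (500 mg at t=72 h): 500·exp(−0.03851·8) = 367.434 mg/L
C(80) = 22.505 + 10.936 + 4.629 + 43.173 + 7.291 + 208.322 + 367.434 = 664.291 mg/L

664.291 mg/L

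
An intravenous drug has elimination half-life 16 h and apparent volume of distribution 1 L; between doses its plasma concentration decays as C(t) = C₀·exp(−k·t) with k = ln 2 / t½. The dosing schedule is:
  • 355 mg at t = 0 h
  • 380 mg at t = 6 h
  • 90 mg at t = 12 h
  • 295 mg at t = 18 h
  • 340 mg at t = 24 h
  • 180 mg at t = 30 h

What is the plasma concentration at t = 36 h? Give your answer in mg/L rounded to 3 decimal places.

k = ln 2 / 16 = 0.04332 per h
Dose 1 (355 mg at t=0 h): 355·exp(−0.04332·36) = 74.630 mg/L
Dose 2 (380 mg at t=6 h): 380·exp(−0.04332·30) = 103.598 mg/L
Dose 3 (90 mg at t=12 h): 90·exp(−0.04332·24) = 31.820 mg/L
Dose 4 (295 mg at t=18 h): 295·exp(−0.04332·18) = 135.258 mg/L
Dose 5 (340 mg at t=24 h): 340·exp(−0.04332·12) = 202.165 mg/L
Dose 6 (180 mg at t=30 h): 180·exp(−0.04332·6) = 138.799 mg/L
C(36) = 74.630 + 103.598 + 31.820 + 135.258 + 202.165 + 138.799 = 686.270 mg/L

686.270 mg/L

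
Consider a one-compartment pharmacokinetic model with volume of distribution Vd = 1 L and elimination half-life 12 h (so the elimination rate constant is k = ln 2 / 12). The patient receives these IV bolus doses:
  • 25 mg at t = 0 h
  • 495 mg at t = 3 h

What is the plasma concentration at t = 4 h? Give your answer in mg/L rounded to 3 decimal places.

k = ln 2 / 12 = 0.05776 per h
Dose 1 (25 mg at t=0 h): 25·exp(−0.05776·4) = 19.843 mg/L
Dose 2 (495 mg at t=3 h): 495·exp(−0.05776·1) = 467.218 mg/L
C(4) = 19.843 + 467.218 = 487.060 mg/L

487.060 mg/L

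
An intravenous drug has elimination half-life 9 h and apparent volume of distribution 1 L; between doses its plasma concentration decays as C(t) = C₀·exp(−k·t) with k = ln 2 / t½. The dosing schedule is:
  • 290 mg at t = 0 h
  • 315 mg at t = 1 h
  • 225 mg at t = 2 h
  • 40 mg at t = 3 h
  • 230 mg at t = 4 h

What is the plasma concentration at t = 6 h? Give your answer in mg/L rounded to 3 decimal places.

791.272 mg/L

k = ln 2 / 9 = 0.07702 per h
Dose 1 (290 mg at t=0 h): 290·exp(−0.07702·6) = 182.689 mg/L
Dose 2 (315 mg at t=1 h): 315·exp(−0.07702·5) = 214.324 mg/L
Dose 3 (225 mg at t=2 h): 225·exp(−0.07702·4) = 165.345 mg/L
Dose 4 (40 mg at t=3 h): 40·exp(−0.07702·3) = 31.748 mg/L
Dose 5 (230 mg at t=4 h): 230·exp(−0.07702·2) = 197.166 mg/L
C(6) = 182.689 + 214.324 + 165.345 + 31.748 + 197.166 = 791.272 mg/L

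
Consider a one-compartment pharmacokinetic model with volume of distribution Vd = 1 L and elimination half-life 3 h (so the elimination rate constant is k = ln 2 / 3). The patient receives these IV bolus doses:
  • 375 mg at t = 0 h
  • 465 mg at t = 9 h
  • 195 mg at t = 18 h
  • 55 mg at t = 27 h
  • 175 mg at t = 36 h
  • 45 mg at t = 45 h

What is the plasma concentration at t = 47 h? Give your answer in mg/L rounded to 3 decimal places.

k = ln 2 / 3 = 0.23105 per h
Dose 1 (375 mg at t=0 h): 375·exp(−0.23105·47) = 0.007 mg/L
Dose 2 (465 mg at t=9 h): 465·exp(−0.23105·38) = 0.072 mg/L
Dose 3 (195 mg at t=18 h): 195·exp(−0.23105·29) = 0.240 mg/L
Dose 4 (55 mg at t=27 h): 55·exp(−0.23105·20) = 0.541 mg/L
Dose 5 (175 mg at t=36 h): 175·exp(−0.23105·11) = 13.780 mg/L
Dose 6 (45 mg at t=45 h): 45·exp(−0.23105·2) = 28.348 mg/L
C(47) = 0.007 + 0.072 + 0.240 + 0.541 + 13.780 + 28.348 = 42.989 mg/L

42.989 mg/L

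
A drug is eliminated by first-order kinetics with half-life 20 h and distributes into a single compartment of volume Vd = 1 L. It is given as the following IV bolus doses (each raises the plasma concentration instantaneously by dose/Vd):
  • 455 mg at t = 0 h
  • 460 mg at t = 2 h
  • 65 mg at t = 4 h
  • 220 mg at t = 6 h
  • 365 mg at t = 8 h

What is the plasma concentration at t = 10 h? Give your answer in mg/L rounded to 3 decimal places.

k = ln 2 / 20 = 0.03466 per h
Dose 1 (455 mg at t=0 h): 455·exp(−0.03466·10) = 321.734 mg/L
Dose 2 (460 mg at t=2 h): 460·exp(−0.03466·8) = 348.615 mg/L
Dose 3 (65 mg at t=4 h): 65·exp(−0.03466·6) = 52.796 mg/L
Dose 4 (220 mg at t=6 h): 220·exp(−0.03466·4) = 191.521 mg/L
Dose 5 (365 mg at t=8 h): 365·exp(−0.03466·2) = 340.557 mg/L
C(10) = 321.734 + 348.615 + 52.796 + 191.521 + 340.557 = 1255.223 mg/L

1255.223 mg/L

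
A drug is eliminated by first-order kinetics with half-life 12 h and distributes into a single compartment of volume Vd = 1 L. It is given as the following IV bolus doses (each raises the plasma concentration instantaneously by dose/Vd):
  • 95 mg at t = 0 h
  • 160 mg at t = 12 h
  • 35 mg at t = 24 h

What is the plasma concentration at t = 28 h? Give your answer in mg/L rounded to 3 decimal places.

110.126 mg/L

k = ln 2 / 12 = 0.05776 per h
Dose 1 (95 mg at t=0 h): 95·exp(−0.05776·28) = 18.850 mg/L
Dose 2 (160 mg at t=12 h): 160·exp(−0.05776·16) = 63.496 mg/L
Dose 3 (35 mg at t=24 h): 35·exp(−0.05776·4) = 27.780 mg/L
C(28) = 18.850 + 63.496 + 27.780 = 110.126 mg/L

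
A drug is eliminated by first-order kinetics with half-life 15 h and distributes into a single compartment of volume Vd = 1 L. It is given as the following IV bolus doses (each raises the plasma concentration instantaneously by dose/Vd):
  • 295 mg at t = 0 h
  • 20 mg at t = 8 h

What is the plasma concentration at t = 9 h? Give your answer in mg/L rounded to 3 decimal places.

213.724 mg/L

k = ln 2 / 15 = 0.04621 per h
Dose 1 (295 mg at t=0 h): 295·exp(−0.04621·9) = 194.627 mg/L
Dose 2 (20 mg at t=8 h): 20·exp(−0.04621·1) = 19.097 mg/L
C(9) = 194.627 + 19.097 = 213.724 mg/L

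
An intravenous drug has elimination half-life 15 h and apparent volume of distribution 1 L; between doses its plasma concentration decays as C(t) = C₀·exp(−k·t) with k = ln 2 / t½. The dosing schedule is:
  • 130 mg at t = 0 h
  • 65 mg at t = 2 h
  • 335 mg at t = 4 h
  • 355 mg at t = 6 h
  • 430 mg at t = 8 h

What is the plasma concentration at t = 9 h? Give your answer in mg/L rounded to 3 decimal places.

k = ln 2 / 15 = 0.04621 per h
Dose 1 (130 mg at t=0 h): 130·exp(−0.04621·9) = 85.768 mg/L
Dose 2 (65 mg at t=2 h): 65·exp(−0.04621·7) = 47.036 mg/L
Dose 3 (335 mg at t=4 h): 335·exp(−0.04621·5) = 265.890 mg/L
Dose 4 (355 mg at t=6 h): 355·exp(−0.04621·3) = 309.045 mg/L
Dose 5 (430 mg at t=8 h): 430·exp(−0.04621·1) = 410.582 mg/L
C(9) = 85.768 + 47.036 + 265.890 + 309.045 + 410.582 = 1118.321 mg/L

1118.321 mg/L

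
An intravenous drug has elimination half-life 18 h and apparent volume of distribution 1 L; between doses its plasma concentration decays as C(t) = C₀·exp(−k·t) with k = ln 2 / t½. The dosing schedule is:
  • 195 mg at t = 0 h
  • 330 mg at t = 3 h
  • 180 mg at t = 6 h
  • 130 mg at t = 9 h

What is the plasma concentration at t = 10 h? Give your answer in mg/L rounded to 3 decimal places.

k = ln 2 / 18 = 0.03851 per h
Dose 1 (195 mg at t=0 h): 195·exp(−0.03851·10) = 132.677 mg/L
Dose 2 (330 mg at t=3 h): 330·exp(−0.03851·7) = 252.027 mg/L
Dose 3 (180 mg at t=6 h): 180·exp(−0.03851·4) = 154.304 mg/L
Dose 4 (130 mg at t=9 h): 130·exp(−0.03851·1) = 125.089 mg/L
C(10) = 132.677 + 252.027 + 154.304 + 125.089 = 664.097 mg/L

664.097 mg/L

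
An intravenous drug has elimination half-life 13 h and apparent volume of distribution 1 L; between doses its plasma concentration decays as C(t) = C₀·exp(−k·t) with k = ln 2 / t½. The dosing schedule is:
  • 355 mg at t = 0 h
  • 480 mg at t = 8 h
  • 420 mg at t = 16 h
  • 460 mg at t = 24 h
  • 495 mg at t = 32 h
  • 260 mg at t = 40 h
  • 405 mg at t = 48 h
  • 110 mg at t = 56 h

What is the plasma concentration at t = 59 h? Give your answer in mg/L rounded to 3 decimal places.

k = ln 2 / 13 = 0.05332 per h
Dose 1 (355 mg at t=0 h): 355·exp(−0.05332·59) = 15.276 mg/L
Dose 2 (480 mg at t=8 h): 480·exp(−0.05332·51) = 31.643 mg/L
Dose 3 (420 mg at t=16 h): 420·exp(−0.05332·43) = 42.416 mg/L
Dose 4 (460 mg at t=24 h): 460·exp(−0.05332·35) = 71.169 mg/L
Dose 5 (495 mg at t=32 h): 495·exp(−0.05332·27) = 117.325 mg/L
Dose 6 (260 mg at t=40 h): 260·exp(−0.05332·19) = 94.407 mg/L
Dose 7 (405 mg at t=48 h): 405·exp(−0.05332·11) = 225.288 mg/L
Dose 8 (110 mg at t=56 h): 110·exp(−0.05332·3) = 93.740 mg/L
C(59) = 15.276 + 31.643 + 42.416 + 71.169 + 117.325 + 94.407 + 225.288 + 93.740 = 691.264 mg/L

691.264 mg/L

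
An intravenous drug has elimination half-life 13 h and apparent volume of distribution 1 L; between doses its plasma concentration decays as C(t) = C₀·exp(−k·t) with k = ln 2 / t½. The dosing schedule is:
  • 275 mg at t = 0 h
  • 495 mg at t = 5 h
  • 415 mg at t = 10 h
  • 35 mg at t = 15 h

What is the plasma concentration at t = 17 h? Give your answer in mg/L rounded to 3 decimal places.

689.335 mg/L

k = ln 2 / 13 = 0.05332 per h
Dose 1 (275 mg at t=0 h): 275·exp(−0.05332·17) = 111.091 mg/L
Dose 2 (495 mg at t=5 h): 495·exp(−0.05332·12) = 261.055 mg/L
Dose 3 (415 mg at t=10 h): 415·exp(−0.05332·7) = 285.729 mg/L
Dose 4 (35 mg at t=15 h): 35·exp(−0.05332·2) = 31.460 mg/L
C(17) = 111.091 + 261.055 + 285.729 + 31.460 = 689.335 mg/L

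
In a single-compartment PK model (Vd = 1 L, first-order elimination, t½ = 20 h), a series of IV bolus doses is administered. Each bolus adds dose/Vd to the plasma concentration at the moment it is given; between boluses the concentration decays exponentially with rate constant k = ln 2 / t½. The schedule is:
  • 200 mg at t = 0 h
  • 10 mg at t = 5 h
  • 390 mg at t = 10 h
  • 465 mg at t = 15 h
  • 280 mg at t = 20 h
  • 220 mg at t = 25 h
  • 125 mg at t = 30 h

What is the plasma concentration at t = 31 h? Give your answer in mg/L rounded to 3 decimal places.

1018.476 mg/L

k = ln 2 / 20 = 0.03466 per h
Dose 1 (200 mg at t=0 h): 200·exp(−0.03466·31) = 68.302 mg/L
Dose 2 (10 mg at t=5 h): 10·exp(−0.03466·26) = 4.061 mg/L
Dose 3 (390 mg at t=10 h): 390·exp(−0.03466·21) = 188.358 mg/L
Dose 4 (465 mg at t=15 h): 465·exp(−0.03466·16) = 267.072 mg/L
Dose 5 (280 mg at t=20 h): 280·exp(−0.03466·11) = 191.246 mg/L
Dose 6 (220 mg at t=25 h): 220·exp(−0.03466·6) = 178.696 mg/L
Dose 7 (125 mg at t=30 h): 125·exp(−0.03466·1) = 120.742 mg/L
C(31) = 68.302 + 4.061 + 188.358 + 267.072 + 191.246 + 178.696 + 120.742 = 1018.476 mg/L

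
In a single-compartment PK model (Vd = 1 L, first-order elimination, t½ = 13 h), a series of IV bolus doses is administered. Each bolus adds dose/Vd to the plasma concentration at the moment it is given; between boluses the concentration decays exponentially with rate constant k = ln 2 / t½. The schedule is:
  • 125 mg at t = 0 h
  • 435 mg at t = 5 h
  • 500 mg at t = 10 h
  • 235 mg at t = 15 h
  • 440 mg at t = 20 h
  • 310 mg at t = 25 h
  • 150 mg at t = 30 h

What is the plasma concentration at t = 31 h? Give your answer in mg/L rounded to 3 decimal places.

k = ln 2 / 13 = 0.05332 per h
Dose 1 (125 mg at t=0 h): 125·exp(−0.05332·31) = 23.937 mg/L
Dose 2 (435 mg at t=5 h): 435·exp(−0.05332·26) = 108.750 mg/L
Dose 3 (500 mg at t=10 h): 500·exp(−0.05332·21) = 163.189 mg/L
Dose 4 (235 mg at t=15 h): 235·exp(−0.05332·16) = 100.131 mg/L
Dose 5 (440 mg at t=20 h): 440·exp(−0.05332·11) = 244.757 mg/L
Dose 6 (310 mg at t=25 h): 310·exp(−0.05332·6) = 225.126 mg/L
Dose 7 (150 mg at t=30 h): 150·exp(−0.05332·1) = 142.212 mg/L
C(31) = 23.937 + 108.750 + 163.189 + 100.131 + 244.757 + 225.126 + 142.212 = 1008.101 mg/L

1008.101 mg/L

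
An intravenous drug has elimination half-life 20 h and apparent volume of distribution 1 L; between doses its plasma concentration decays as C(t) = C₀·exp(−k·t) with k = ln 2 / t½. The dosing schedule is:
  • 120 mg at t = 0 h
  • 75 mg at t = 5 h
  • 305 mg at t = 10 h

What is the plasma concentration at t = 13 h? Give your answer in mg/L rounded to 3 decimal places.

408.194 mg/L

k = ln 2 / 20 = 0.03466 per h
Dose 1 (120 mg at t=0 h): 120·exp(−0.03466·13) = 76.474 mg/L
Dose 2 (75 mg at t=5 h): 75·exp(−0.03466·8) = 56.839 mg/L
Dose 3 (305 mg at t=10 h): 305·exp(−0.03466·3) = 274.881 mg/L
C(13) = 76.474 + 56.839 + 274.881 = 408.194 mg/L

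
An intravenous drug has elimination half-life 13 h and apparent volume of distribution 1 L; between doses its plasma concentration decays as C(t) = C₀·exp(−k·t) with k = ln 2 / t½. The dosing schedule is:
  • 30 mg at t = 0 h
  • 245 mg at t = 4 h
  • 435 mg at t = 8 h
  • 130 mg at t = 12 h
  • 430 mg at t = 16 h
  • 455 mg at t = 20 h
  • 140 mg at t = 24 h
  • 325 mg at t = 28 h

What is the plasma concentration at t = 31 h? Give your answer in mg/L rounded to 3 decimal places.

1058.335 mg/L

k = ln 2 / 13 = 0.05332 per h
Dose 1 (30 mg at t=0 h): 30·exp(−0.05332·31) = 5.745 mg/L
Dose 2 (245 mg at t=4 h): 245·exp(−0.05332·27) = 58.070 mg/L
Dose 3 (435 mg at t=8 h): 435·exp(−0.05332·23) = 127.614 mg/L
Dose 4 (130 mg at t=12 h): 130·exp(−0.05332·19) = 47.204 mg/L
Dose 5 (430 mg at t=16 h): 430·exp(−0.05332·15) = 193.253 mg/L
Dose 6 (455 mg at t=20 h): 455·exp(−0.05332·11) = 253.101 mg/L
Dose 7 (140 mg at t=24 h): 140·exp(−0.05332·7) = 96.391 mg/L
Dose 8 (325 mg at t=28 h): 325·exp(−0.05332·3) = 276.959 mg/L
C(31) = 5.745 + 58.070 + 127.614 + 47.204 + 193.253 + 253.101 + 96.391 + 276.959 = 1058.335 mg/L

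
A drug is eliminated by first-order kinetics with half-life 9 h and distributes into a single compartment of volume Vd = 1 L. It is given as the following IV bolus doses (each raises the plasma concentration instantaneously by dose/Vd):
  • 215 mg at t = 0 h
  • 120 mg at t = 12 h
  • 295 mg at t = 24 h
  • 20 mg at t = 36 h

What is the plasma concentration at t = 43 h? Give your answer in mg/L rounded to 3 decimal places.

k = ln 2 / 9 = 0.07702 per h
Dose 1 (215 mg at t=0 h): 215·exp(−0.07702·43) = 7.838 mg/L
Dose 2 (120 mg at t=12 h): 120·exp(−0.07702·31) = 11.023 mg/L
Dose 3 (295 mg at t=24 h): 295·exp(−0.07702·19) = 68.283 mg/L
Dose 4 (20 mg at t=36 h): 20·exp(−0.07702·7) = 11.665 mg/L
C(43) = 7.838 + 11.023 + 68.283 + 11.665 = 98.809 mg/L

98.809 mg/L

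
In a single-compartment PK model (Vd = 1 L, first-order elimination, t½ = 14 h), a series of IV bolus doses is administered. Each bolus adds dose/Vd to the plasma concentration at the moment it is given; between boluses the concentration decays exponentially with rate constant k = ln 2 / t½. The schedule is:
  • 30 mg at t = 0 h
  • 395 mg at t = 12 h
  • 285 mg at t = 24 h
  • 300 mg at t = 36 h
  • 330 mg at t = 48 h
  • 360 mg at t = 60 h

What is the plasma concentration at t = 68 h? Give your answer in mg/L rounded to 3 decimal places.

k = ln 2 / 14 = 0.04951 per h
Dose 1 (30 mg at t=0 h): 30·exp(−0.04951·68) = 1.035 mg/L
Dose 2 (395 mg at t=12 h): 395·exp(−0.04951·56) = 24.688 mg/L
Dose 3 (285 mg at t=24 h): 285·exp(−0.04951·44) = 32.266 mg/L
Dose 4 (300 mg at t=36 h): 300·exp(−0.04951·32) = 61.525 mg/L
Dose 5 (330 mg at t=48 h): 330·exp(−0.04951·20) = 122.595 mg/L
Dose 6 (360 mg at t=60 h): 360·exp(−0.04951·8) = 242.262 mg/L
C(68) = 1.035 + 24.688 + 32.266 + 61.525 + 122.595 + 242.262 = 484.371 mg/L

484.371 mg/L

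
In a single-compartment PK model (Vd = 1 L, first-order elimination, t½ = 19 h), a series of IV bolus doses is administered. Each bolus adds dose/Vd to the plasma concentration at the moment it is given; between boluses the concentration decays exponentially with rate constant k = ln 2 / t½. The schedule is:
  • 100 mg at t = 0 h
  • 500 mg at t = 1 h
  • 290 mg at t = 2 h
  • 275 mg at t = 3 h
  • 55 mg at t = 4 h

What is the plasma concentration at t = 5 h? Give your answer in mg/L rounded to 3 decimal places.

1084.053 mg/L

k = ln 2 / 19 = 0.03648 per h
Dose 1 (100 mg at t=0 h): 100·exp(−0.03648·5) = 83.326 mg/L
Dose 2 (500 mg at t=1 h): 500·exp(−0.03648·4) = 432.111 mg/L
Dose 3 (290 mg at t=2 h): 290·exp(−0.03648·3) = 259.936 mg/L
Dose 4 (275 mg at t=3 h): 275·exp(−0.03648·2) = 255.650 mg/L
Dose 5 (55 mg at t=4 h): 55·exp(−0.03648·1) = 53.030 mg/L
C(5) = 83.326 + 432.111 + 259.936 + 255.650 + 53.030 = 1084.053 mg/L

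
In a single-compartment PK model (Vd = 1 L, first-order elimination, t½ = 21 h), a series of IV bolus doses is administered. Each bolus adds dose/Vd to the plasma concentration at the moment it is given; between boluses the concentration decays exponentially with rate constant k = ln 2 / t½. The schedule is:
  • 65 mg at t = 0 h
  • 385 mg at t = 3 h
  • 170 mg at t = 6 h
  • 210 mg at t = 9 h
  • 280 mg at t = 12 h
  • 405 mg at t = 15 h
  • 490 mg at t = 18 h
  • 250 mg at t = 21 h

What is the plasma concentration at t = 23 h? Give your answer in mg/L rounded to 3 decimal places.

k = ln 2 / 21 = 0.03301 per h
Dose 1 (65 mg at t=0 h): 65·exp(−0.03301·23) = 30.424 mg/L
Dose 2 (385 mg at t=3 h): 385·exp(−0.03301·20) = 198.960 mg/L
Dose 3 (170 mg at t=6 h): 170·exp(−0.03301·17) = 96.997 mg/L
Dose 4 (210 mg at t=9 h): 210·exp(−0.03301·14) = 132.292 mg/L
Dose 5 (280 mg at t=12 h): 280·exp(−0.03301·11) = 194.749 mg/L
Dose 6 (405 mg at t=15 h): 405·exp(−0.03301·8) = 311.012 mg/L
Dose 7 (490 mg at t=18 h): 490·exp(−0.03301·5) = 415.453 mg/L
Dose 8 (250 mg at t=21 h): 250·exp(−0.03301·2) = 234.029 mg/L
C(23) = 30.424 + 198.960 + 96.997 + 132.292 + 194.749 + 311.012 + 415.453 + 234.029 = 1613.916 mg/L

1613.916 mg/L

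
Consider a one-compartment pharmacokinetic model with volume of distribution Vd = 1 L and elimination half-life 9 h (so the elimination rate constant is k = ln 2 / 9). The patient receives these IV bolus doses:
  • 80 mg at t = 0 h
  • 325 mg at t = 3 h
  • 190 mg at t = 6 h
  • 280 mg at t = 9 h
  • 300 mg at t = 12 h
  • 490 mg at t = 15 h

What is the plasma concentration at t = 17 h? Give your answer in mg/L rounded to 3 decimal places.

988.980 mg/L

k = ln 2 / 9 = 0.07702 per h
Dose 1 (80 mg at t=0 h): 80·exp(−0.07702·17) = 21.601 mg/L
Dose 2 (325 mg at t=3 h): 325·exp(−0.07702·14) = 110.564 mg/L
Dose 3 (190 mg at t=6 h): 190·exp(−0.07702·11) = 81.438 mg/L
Dose 4 (280 mg at t=9 h): 280·exp(−0.07702·8) = 151.208 mg/L
Dose 5 (300 mg at t=12 h): 300·exp(−0.07702·5) = 204.119 mg/L
Dose 6 (490 mg at t=15 h): 490·exp(−0.07702·2) = 420.050 mg/L
C(17) = 21.601 + 110.564 + 81.438 + 151.208 + 204.119 + 420.050 = 988.980 mg/L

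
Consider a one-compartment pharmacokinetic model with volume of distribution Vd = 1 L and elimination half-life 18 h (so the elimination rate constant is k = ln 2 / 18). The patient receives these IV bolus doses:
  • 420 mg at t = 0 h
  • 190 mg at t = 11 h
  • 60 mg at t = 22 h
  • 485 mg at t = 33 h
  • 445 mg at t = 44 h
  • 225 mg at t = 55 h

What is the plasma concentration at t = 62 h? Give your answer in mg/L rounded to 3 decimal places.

k = ln 2 / 18 = 0.03851 per h
Dose 1 (420 mg at t=0 h): 420·exp(−0.03851·62) = 38.581 mg/L
Dose 2 (190 mg at t=11 h): 190·exp(−0.03851·51) = 26.658 mg/L
Dose 3 (60 mg at t=22 h): 60·exp(−0.03851·40) = 12.859 mg/L
Dose 4 (485 mg at t=33 h): 485·exp(−0.03851·29) = 158.763 mg/L
Dose 5 (445 mg at t=44 h): 445·exp(−0.03851·18) = 222.500 mg/L
Dose 6 (225 mg at t=55 h): 225·exp(−0.03851·7) = 171.836 mg/L
C(62) = 38.581 + 26.658 + 12.859 + 158.763 + 222.500 + 171.836 = 631.197 mg/L

631.197 mg/L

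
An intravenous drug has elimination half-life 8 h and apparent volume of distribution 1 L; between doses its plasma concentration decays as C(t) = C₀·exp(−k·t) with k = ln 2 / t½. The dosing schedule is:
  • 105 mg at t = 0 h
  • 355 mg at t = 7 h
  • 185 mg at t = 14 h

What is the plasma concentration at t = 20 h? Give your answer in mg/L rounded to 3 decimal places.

k = ln 2 / 8 = 0.08664 per h
Dose 1 (105 mg at t=0 h): 105·exp(−0.08664·20) = 18.562 mg/L
Dose 2 (355 mg at t=7 h): 355·exp(−0.08664·13) = 115.095 mg/L
Dose 3 (185 mg at t=14 h): 185·exp(−0.08664·6) = 110.002 mg/L
C(20) = 18.562 + 115.095 + 110.002 = 243.658 mg/L

243.658 mg/L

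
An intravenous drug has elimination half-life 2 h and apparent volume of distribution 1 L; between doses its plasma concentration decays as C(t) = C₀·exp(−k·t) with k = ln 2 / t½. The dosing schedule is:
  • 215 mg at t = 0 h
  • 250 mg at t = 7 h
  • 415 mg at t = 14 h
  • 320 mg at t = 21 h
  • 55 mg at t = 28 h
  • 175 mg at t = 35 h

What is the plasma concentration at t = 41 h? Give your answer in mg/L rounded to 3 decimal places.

k = ln 2 / 2 = 0.34657 per h
Dose 1 (215 mg at t=0 h): 215·exp(−0.34657·41) = 0.000 mg/L
Dose 2 (250 mg at t=7 h): 250·exp(−0.34657·34) = 0.002 mg/L
Dose 3 (415 mg at t=14 h): 415·exp(−0.34657·27) = 0.036 mg/L
Dose 4 (320 mg at t=21 h): 320·exp(−0.34657·20) = 0.312 mg/L
Dose 5 (55 mg at t=28 h): 55·exp(−0.34657·13) = 0.608 mg/L
Dose 6 (175 mg at t=35 h): 175·exp(−0.34657·6) = 21.875 mg/L
C(41) = 0.000 + 0.002 + 0.036 + 0.312 + 0.608 + 21.875 = 22.833 mg/L

22.833 mg/L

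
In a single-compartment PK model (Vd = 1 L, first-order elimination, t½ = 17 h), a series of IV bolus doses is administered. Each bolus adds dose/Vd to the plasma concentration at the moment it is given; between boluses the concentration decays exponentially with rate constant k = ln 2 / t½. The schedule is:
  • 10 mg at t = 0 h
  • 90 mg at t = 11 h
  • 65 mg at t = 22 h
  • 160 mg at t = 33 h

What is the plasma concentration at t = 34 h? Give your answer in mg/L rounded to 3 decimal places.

231.191 mg/L

k = ln 2 / 17 = 0.04077 per h
Dose 1 (10 mg at t=0 h): 10·exp(−0.04077·34) = 2.500 mg/L
Dose 2 (90 mg at t=11 h): 90·exp(−0.04077·23) = 35.234 mg/L
Dose 3 (65 mg at t=22 h): 65·exp(−0.04077·12) = 39.849 mg/L
Dose 4 (160 mg at t=33 h): 160·exp(−0.04077·1) = 153.607 mg/L
C(34) = 2.500 + 35.234 + 39.849 + 153.607 = 231.191 mg/L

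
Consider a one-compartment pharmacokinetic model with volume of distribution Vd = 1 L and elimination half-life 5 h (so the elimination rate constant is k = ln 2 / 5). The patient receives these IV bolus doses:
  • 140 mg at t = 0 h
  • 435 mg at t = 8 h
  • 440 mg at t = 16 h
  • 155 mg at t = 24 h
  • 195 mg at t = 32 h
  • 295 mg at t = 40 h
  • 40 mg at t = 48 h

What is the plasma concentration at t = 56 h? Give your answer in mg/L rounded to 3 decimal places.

k = ln 2 / 5 = 0.13863 per h
Dose 1 (140 mg at t=0 h): 140·exp(−0.13863·56) = 0.060 mg/L
Dose 2 (435 mg at t=8 h): 435·exp(−0.13863·48) = 0.561 mg/L
Dose 3 (440 mg at t=16 h): 440·exp(−0.13863·40) = 1.719 mg/L
Dose 4 (155 mg at t=24 h): 155·exp(−0.13863·32) = 1.835 mg/L
Dose 5 (195 mg at t=32 h): 195·exp(−0.13863·24) = 7.000 mg/L
Dose 6 (295 mg at t=40 h): 295·exp(−0.13863·16) = 32.102 mg/L
Dose 7 (40 mg at t=48 h): 40·exp(−0.13863·8) = 13.195 mg/L
C(56) = 0.060 + 0.561 + 1.719 + 1.835 + 7.000 + 32.102 + 13.195 = 56.471 mg/L

56.471 mg/L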